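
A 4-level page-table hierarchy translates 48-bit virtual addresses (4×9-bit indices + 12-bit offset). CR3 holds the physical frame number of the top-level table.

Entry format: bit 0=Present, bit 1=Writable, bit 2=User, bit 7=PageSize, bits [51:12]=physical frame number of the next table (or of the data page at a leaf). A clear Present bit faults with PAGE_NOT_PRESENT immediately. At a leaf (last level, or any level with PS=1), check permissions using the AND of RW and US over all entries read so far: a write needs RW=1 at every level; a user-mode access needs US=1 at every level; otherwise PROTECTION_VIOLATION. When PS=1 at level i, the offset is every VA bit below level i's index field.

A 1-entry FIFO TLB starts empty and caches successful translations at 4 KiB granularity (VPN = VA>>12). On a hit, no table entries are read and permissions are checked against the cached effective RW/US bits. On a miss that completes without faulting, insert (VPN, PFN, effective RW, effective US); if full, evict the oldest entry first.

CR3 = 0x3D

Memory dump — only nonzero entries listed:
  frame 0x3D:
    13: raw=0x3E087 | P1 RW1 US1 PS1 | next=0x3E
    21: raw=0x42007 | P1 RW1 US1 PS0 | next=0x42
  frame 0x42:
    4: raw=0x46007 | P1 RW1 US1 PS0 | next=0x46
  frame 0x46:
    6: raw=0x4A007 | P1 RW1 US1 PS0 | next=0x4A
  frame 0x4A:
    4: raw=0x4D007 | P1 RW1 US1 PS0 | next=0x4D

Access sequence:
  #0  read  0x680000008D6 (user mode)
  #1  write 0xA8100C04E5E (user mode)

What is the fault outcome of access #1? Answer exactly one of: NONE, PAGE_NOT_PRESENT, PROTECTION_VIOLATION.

Per-access translation:
#0 VA=0x680000008D6 (r,user):
  L0: frame=0x3D idx=13 entry=0x3E087 [P=1 RW=1 US=1 PS=1]
  ⇒ phys 0x3E8D6 (huge @L0)  [1 reads]
#1 VA=0xA8100C04E5E (w,user):
  L0: frame=0x3D idx=21 entry=0x42007 [P=1 RW=1 US=1 PS=0]
  L1: frame=0x42 idx=4 entry=0x46007 [P=1 RW=1 US=1 PS=0]
  L2: frame=0x46 idx=6 entry=0x4A007 [P=1 RW=1 US=1 PS=0]
  L3: frame=0x4A idx=4 entry=0x4D007 [P=1 RW=1 US=1 PS=0]
  ⇒ phys 0x4DE5E  [4 reads]

Access #1 fault: NONE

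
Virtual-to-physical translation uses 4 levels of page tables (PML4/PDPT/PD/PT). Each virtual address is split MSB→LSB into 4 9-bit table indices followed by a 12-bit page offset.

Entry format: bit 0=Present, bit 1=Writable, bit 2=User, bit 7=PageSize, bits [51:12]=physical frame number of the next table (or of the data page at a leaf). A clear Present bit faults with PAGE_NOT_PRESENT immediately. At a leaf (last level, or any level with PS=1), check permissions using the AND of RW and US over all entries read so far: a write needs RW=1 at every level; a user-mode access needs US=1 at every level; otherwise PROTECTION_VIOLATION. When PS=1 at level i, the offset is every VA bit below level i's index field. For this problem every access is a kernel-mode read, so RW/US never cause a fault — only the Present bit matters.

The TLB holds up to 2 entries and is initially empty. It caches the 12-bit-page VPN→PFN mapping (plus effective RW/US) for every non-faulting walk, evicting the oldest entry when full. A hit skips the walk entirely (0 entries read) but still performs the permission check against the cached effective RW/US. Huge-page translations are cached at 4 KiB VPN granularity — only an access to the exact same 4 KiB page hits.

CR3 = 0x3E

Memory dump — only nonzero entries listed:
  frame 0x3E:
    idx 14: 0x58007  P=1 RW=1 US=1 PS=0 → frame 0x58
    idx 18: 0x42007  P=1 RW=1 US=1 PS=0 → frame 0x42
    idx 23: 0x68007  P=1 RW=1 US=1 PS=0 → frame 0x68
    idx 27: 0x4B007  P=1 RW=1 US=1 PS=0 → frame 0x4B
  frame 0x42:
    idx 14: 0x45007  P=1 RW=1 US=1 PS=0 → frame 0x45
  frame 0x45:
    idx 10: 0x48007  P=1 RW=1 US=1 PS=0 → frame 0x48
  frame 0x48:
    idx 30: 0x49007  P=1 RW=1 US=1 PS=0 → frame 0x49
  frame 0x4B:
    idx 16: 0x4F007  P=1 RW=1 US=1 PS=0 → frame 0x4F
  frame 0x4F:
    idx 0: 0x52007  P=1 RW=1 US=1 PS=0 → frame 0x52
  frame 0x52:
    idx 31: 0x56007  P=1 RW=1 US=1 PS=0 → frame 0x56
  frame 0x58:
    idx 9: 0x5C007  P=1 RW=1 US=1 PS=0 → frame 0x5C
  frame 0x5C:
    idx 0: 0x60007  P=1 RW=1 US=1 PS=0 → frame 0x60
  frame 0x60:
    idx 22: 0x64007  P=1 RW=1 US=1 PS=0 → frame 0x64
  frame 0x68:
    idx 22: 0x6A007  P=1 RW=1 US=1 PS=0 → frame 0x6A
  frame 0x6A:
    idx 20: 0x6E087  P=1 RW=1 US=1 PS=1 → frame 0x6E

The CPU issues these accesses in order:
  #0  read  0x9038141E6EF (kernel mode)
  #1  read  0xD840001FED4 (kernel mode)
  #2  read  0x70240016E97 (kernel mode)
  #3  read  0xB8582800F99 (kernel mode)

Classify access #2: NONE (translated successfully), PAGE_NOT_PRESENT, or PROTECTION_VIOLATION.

Per-access translation:
#0 VA=0x9038141E6EF (r,kernel):
  lvl0: tbl 0x3E, slot 18 ⇒ 0x42007 (P1/RW1/US1/PS0)
  lvl1: tbl 0x42, slot 14 ⇒ 0x45007 (P1/RW1/US1/PS0)
  lvl2: tbl 0x45, slot 10 ⇒ 0x48007 (P1/RW1/US1/PS0)
  lvl3: tbl 0x48, slot 30 ⇒ 0x49007 (P1/RW1/US1/PS0)
  → PA=0x496EF  (4 entries read)
#1 VA=0xD840001FED4 (r,kernel):
  lvl0: tbl 0x3E, slot 27 ⇒ 0x4B007 (P1/RW1/US1/PS0)
  lvl1: tbl 0x4B, slot 16 ⇒ 0x4F007 (P1/RW1/US1/PS0)
  lvl2: tbl 0x4F, slot 0 ⇒ 0x52007 (P1/RW1/US1/PS0)
  lvl3: tbl 0x52, slot 31 ⇒ 0x56007 (P1/RW1/US1/PS0)
  → PA=0x56ED4  (4 entries read)
#2 VA=0x70240016E97 (r,kernel):
  lvl0: tbl 0x3E, slot 14 ⇒ 0x58007 (P1/RW1/US1/PS0)
  lvl1: tbl 0x58, slot 9 ⇒ 0x5C007 (P1/RW1/US1/PS0)
  lvl2: tbl 0x5C, slot 0 ⇒ 0x60007 (P1/RW1/US1/PS0)
  lvl3: tbl 0x60, slot 22 ⇒ 0x64007 (P1/RW1/US1/PS0)
  → PA=0x64E97  (4 entries read)
#3 VA=0xB8582800F99 (r,kernel):
  lvl0: tbl 0x3E, slot 23 ⇒ 0x68007 (P1/RW1/US1/PS0)
  lvl1: tbl 0x68, slot 22 ⇒ 0x6A007 (P1/RW1/US1/PS0)
  lvl2: tbl 0x6A, slot 20 ⇒ 0x6E087 (P1/RW1/US1/PS1)
  → PA=0x6EF99 (huge @L2)  (3 entries read)

Access #2 fault: NONE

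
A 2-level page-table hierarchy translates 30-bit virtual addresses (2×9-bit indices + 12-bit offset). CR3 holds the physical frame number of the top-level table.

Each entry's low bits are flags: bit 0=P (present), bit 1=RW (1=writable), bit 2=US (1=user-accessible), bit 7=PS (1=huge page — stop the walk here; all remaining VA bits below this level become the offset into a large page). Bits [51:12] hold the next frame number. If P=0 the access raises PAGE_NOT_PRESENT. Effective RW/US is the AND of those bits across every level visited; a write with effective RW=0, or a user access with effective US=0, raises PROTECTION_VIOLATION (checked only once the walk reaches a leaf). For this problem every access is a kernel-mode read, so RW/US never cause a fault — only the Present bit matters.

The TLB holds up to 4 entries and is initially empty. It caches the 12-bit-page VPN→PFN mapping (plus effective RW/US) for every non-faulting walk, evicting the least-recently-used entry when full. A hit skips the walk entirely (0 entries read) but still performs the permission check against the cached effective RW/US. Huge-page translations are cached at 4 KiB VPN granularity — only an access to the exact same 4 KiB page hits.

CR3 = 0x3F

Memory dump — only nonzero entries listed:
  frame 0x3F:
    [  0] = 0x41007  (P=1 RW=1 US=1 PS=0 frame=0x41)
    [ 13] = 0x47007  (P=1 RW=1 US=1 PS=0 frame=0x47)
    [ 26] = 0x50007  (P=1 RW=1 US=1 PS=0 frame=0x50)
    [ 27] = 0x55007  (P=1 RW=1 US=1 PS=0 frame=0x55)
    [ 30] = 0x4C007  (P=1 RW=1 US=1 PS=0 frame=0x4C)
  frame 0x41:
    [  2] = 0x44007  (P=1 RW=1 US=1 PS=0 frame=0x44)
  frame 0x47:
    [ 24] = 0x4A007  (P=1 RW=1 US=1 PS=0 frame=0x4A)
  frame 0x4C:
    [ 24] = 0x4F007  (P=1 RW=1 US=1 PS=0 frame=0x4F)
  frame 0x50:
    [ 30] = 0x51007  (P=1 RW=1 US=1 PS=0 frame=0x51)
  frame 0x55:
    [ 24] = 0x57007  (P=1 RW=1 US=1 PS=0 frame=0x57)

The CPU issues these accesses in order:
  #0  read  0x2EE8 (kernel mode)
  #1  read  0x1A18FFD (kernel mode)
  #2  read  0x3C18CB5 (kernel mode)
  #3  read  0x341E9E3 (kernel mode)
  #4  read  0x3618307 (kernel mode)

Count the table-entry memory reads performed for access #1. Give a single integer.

Per-access translation:
#0 VA=0x2EE8 (r,kernel):
  L0 @0x3F[0] → 0x41007  P=1,RW=1,US=1,PS=0
  L1 @0x41[2] → 0x44007  P=1,RW=1,US=1,PS=0
  ✓ 0x44EE8  — 2 lookups
#1 VA=0x1A18FFD (r,kernel):
  L0 @0x3F[13] → 0x47007  P=1,RW=1,US=1,PS=0
  L1 @0x47[24] → 0x4A007  P=1,RW=1,US=1,PS=0
  ✓ 0x4AFFD  — 2 lookups
#2 VA=0x3C18CB5 (r,kernel):
  L0 @0x3F[30] → 0x4C007  P=1,RW=1,US=1,PS=0
  L1 @0x4C[24] → 0x4F007  P=1,RW=1,US=1,PS=0
  ✓ 0x4FCB5  — 2 lookups
#3 VA=0x341E9E3 (r,kernel):
  L0 @0x3F[26] → 0x50007  P=1,RW=1,US=1,PS=0
  L1 @0x50[30] → 0x51007  P=1,RW=1,US=1,PS=0
  ✓ 0x519E3  — 2 lookups
#4 VA=0x3618307 (r,kernel):
  L0 @0x3F[27] → 0x55007  P=1,RW=1,US=1,PS=0
  L1 @0x55[24] → 0x57007  P=1,RW=1,US=1,PS=0
  ✓ 0x57307  — 2 lookups

Entries read for #1: 2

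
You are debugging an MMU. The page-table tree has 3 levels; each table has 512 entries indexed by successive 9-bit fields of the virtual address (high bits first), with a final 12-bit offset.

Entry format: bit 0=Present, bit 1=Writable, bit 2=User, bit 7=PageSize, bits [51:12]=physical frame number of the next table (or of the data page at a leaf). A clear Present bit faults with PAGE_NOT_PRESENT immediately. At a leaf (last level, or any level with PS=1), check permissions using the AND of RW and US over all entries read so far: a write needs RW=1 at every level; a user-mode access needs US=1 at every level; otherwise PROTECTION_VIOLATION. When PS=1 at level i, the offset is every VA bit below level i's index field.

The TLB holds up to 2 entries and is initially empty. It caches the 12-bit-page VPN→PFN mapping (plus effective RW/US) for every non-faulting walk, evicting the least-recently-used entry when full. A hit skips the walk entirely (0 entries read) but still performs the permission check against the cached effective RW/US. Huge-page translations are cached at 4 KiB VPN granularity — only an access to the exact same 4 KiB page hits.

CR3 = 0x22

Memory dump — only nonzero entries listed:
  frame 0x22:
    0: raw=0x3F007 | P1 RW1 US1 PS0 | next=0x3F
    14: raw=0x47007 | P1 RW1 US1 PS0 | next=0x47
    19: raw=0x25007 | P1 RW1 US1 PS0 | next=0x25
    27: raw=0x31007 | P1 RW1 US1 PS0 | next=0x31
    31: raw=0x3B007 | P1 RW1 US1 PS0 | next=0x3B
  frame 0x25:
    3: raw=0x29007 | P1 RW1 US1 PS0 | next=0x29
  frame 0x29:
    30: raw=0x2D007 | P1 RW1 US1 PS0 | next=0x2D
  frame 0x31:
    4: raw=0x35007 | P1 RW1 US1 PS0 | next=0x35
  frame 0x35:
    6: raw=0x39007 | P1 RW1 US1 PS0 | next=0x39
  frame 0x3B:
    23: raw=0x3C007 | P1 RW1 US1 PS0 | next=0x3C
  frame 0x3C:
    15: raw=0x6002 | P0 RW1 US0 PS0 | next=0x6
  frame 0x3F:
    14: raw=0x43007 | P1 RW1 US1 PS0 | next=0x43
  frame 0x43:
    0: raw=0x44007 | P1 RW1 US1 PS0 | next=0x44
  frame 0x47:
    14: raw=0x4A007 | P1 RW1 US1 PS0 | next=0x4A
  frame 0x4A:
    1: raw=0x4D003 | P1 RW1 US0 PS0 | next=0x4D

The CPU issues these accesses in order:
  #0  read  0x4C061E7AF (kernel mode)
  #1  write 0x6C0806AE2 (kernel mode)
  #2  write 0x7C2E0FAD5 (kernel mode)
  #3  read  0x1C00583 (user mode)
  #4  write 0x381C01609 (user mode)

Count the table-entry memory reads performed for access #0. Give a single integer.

Trace:
#0 VA=0x4C061E7AF (r,kernel):
  lvl0: tbl 0x22, slot 19 ⇒ 0x25007 (P1/RW1/US1/PS0)
  lvl1: tbl 0x25, slot 3 ⇒ 0x29007 (P1/RW1/US1/PS0)
  lvl2: tbl 0x29, slot 30 ⇒ 0x2D007 (P1/RW1/US1/PS0)
  → PA=0x2D7AF  (3 entries read)
#1 VA=0x6C0806AE2 (w,kernel):
  lvl0: tbl 0x22, slot 27 ⇒ 0x31007 (P1/RW1/US1/PS0)
  lvl1: tbl 0x31, slot 4 ⇒ 0x35007 (P1/RW1/US1/PS0)
  lvl2: tbl 0x35, slot 6 ⇒ 0x39007 (P1/RW1/US1/PS0)
  → PA=0x39AE2  (3 entries read)
#2 VA=0x7C2E0FAD5 (w,kernel):
  lvl0: tbl 0x22, slot 31 ⇒ 0x3B007 (P1/RW1/US1/PS0)
  lvl1: tbl 0x3B, slot 23 ⇒ 0x3C007 (P1/RW1/US1/PS0)
  lvl2: tbl 0x3C, slot 15 ⇒ 0x6002 (P0/RW1/US0/PS0)
  → PAGE_NOT_PRESENT  (3 entries read)
#3 VA=0x1C00583 (r,user):
  lvl0: tbl 0x22, slot 0 ⇒ 0x3F007 (P1/RW1/US1/PS0)
  lvl1: tbl 0x3F, slot 14 ⇒ 0x43007 (P1/RW1/US1/PS0)
  lvl2: tbl 0x43, slot 0 ⇒ 0x44007 (P1/RW1/US1/PS0)
  → PA=0x44583  (3 entries read)
#4 VA=0x381C01609 (w,user):
  lvl0: tbl 0x22, slot 14 ⇒ 0x47007 (P1/RW1/US1/PS0)
  lvl1: tbl 0x47, slot 14 ⇒ 0x4A007 (P1/RW1/US1/PS0)
  lvl2: tbl 0x4A, slot 1 ⇒ 0x4D003 (P1/RW1/US0/PS0)
  → PROTECTION_VIOLATION  (3 entries read)

Entries read for #0: 3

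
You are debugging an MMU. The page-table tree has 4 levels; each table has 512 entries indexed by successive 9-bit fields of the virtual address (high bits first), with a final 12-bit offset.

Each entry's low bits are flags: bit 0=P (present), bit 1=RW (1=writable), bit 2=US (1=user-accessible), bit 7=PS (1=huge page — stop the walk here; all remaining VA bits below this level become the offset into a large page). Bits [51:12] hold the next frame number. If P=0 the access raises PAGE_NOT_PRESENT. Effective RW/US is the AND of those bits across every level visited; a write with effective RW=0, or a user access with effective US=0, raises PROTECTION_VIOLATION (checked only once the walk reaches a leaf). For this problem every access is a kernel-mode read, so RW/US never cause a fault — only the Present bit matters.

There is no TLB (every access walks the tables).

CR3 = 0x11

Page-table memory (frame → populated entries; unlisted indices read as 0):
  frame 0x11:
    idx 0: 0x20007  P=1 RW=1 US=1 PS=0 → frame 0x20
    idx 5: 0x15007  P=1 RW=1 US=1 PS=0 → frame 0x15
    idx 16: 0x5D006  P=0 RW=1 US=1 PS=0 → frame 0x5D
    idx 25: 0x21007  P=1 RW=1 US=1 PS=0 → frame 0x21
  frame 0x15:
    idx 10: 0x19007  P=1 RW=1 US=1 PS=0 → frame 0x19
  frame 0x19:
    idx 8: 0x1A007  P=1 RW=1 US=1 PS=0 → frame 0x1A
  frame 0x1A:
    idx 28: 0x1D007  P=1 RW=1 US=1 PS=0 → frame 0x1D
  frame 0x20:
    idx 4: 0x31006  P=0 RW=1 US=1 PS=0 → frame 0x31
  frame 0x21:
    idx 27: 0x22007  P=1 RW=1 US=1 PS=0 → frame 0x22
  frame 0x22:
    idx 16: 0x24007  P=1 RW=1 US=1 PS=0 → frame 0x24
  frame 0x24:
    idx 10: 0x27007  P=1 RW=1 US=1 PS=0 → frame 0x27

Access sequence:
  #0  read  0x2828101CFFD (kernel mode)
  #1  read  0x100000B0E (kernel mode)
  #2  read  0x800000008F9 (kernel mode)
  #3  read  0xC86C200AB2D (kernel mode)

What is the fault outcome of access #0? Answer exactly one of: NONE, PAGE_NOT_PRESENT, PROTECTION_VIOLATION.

Trace:
#0 VA=0x2828101CFFD (r,kernel):
  L0: frame=0x11 idx=5 entry=0x15007 [P=1 RW=1 US=1 PS=0]
  L1: frame=0x15 idx=10 entry=0x19007 [P=1 RW=1 US=1 PS=0]
  L2: frame=0x19 idx=8 entry=0x1A007 [P=1 RW=1 US=1 PS=0]
  L3: frame=0x1A idx=28 entry=0x1D007 [P=1 RW=1 US=1 PS=0]
  ✓ 0x1DFFD  — 4 lookups
#1 VA=0x100000B0E (r,kernel):
  L0: frame=0x11 idx=0 entry=0x20007 [P=1 RW=1 US=1 PS=0]
  L1: frame=0x20 idx=4 entry=0x31006 [P=0 RW=1 US=1 PS=0]
  ✗ PAGE_NOT_PRESENT  [2 reads]
#2 VA=0x800000008F9 (r,kernel):
  L0: frame=0x11 idx=16 entry=0x5D006 [P=0 RW=1 US=1 PS=0]
  ✗ PAGE_NOT_PRESENT  [1 reads]
#3 VA=0xC86C200AB2D (r,kernel):
  L0: frame=0x11 idx=25 entry=0x21007 [P=1 RW=1 US=1 PS=0]
  L1: frame=0x21 idx=27 entry=0x22007 [P=1 RW=1 US=1 PS=0]
  L2: frame=0x22 idx=16 entry=0x24007 [P=1 RW=1 US=1 PS=0]
  L3: frame=0x24 idx=10 entry=0x27007 [P=1 RW=1 US=1 PS=0]
  ✓ 0x27B2D  — 4 lookups

Access #0 fault: NONE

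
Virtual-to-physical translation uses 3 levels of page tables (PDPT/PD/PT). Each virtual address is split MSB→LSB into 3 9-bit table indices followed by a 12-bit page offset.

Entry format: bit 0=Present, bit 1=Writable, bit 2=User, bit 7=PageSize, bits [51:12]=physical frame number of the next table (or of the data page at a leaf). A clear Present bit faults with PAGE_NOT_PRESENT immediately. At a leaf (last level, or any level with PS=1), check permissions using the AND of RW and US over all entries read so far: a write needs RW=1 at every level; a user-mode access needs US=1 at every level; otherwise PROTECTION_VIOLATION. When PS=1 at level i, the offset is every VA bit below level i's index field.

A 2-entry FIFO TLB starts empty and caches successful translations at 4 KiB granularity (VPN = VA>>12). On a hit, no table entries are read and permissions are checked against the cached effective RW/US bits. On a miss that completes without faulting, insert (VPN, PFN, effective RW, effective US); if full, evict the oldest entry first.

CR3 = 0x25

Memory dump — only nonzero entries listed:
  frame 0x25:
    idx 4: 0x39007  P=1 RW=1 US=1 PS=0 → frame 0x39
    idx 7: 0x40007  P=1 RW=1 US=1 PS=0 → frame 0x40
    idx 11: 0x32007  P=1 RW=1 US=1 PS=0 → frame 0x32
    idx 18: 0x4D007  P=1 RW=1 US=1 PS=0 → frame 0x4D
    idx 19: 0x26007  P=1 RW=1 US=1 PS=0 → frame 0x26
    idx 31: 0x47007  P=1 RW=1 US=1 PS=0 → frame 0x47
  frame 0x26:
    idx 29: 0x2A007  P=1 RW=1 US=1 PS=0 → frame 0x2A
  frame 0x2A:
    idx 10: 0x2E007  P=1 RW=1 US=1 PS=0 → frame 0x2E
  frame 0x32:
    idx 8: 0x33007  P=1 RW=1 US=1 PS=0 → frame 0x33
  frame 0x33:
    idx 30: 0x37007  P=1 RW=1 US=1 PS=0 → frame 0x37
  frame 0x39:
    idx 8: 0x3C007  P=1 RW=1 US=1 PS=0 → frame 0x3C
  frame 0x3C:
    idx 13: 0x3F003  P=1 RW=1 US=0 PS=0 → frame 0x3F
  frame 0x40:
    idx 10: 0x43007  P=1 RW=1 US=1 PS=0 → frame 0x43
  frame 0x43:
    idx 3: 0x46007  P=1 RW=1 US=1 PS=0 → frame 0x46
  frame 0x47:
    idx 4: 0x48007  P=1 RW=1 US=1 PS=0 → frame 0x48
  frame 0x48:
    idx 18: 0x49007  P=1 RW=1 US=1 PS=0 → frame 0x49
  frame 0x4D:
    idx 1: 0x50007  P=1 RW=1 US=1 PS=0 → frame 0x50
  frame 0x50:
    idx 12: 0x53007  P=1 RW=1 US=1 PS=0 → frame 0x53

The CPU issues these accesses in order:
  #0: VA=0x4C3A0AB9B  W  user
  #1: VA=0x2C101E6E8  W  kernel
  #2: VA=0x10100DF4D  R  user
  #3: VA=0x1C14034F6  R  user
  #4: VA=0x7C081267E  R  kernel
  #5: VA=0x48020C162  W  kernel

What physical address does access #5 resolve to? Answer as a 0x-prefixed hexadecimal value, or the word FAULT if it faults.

Trace:
#0 VA=0x4C3A0AB9B (w,user):
  L0 @0x25[19] → 0x26007  P=1,RW=1,US=1,PS=0
  L1 @0x26[29] → 0x2A007  P=1,RW=1,US=1,PS=0
  L2 @0x2A[10] → 0x2E007  P=1,RW=1,US=1,PS=0
  ✓ 0x2EB9B  — 3 lookups
#1 VA=0x2C101E6E8 (w,kernel):
  L0 @0x25[11] → 0x32007  P=1,RW=1,US=1,PS=0
  L1 @0x32[8] → 0x33007  P=1,RW=1,US=1,PS=0
  L2 @0x33[30] → 0x37007  P=1,RW=1,US=1,PS=0
  ✓ 0x376E8  — 3 lookups
#2 VA=0x10100DF4D (r,user):
  L0 @0x25[4] → 0x39007  P=1,RW=1,US=1,PS=0
  L1 @0x39[8] → 0x3C007  P=1,RW=1,US=1,PS=0
  L2 @0x3C[13] → 0x3F003  P=1,RW=1,US=0,PS=0
  ✗ PROTECTION_VIOLATION  [3 reads]
#3 VA=0x1C14034F6 (r,user):
  L0 @0x25[7] → 0x40007  P=1,RW=1,US=1,PS=0
  L1 @0x40[10] → 0x43007  P=1,RW=1,US=1,PS=0
  L2 @0x43[3] → 0x46007  P=1,RW=1,US=1,PS=0
  ✓ 0x464F6  — 3 lookups
#4 VA=0x7C081267E (r,kernel):
  L0 @0x25[31] → 0x47007  P=1,RW=1,US=1,PS=0
  L1 @0x47[4] → 0x48007  P=1,RW=1,US=1,PS=0
  L2 @0x48[18] → 0x49007  P=1,RW=1,US=1,PS=0
  ✓ 0x4967E  — 3 lookups
#5 VA=0x48020C162 (w,kernel):
  L0 @0x25[18] → 0x4D007  P=1,RW=1,US=1,PS=0
  L1 @0x4D[1] → 0x50007  P=1,RW=1,US=1,PS=0
  L2 @0x50[12] → 0x53007  P=1,RW=1,US=1,PS=0
  ✓ 0x53162  — 3 lookups

Access #5 PA: 0x53162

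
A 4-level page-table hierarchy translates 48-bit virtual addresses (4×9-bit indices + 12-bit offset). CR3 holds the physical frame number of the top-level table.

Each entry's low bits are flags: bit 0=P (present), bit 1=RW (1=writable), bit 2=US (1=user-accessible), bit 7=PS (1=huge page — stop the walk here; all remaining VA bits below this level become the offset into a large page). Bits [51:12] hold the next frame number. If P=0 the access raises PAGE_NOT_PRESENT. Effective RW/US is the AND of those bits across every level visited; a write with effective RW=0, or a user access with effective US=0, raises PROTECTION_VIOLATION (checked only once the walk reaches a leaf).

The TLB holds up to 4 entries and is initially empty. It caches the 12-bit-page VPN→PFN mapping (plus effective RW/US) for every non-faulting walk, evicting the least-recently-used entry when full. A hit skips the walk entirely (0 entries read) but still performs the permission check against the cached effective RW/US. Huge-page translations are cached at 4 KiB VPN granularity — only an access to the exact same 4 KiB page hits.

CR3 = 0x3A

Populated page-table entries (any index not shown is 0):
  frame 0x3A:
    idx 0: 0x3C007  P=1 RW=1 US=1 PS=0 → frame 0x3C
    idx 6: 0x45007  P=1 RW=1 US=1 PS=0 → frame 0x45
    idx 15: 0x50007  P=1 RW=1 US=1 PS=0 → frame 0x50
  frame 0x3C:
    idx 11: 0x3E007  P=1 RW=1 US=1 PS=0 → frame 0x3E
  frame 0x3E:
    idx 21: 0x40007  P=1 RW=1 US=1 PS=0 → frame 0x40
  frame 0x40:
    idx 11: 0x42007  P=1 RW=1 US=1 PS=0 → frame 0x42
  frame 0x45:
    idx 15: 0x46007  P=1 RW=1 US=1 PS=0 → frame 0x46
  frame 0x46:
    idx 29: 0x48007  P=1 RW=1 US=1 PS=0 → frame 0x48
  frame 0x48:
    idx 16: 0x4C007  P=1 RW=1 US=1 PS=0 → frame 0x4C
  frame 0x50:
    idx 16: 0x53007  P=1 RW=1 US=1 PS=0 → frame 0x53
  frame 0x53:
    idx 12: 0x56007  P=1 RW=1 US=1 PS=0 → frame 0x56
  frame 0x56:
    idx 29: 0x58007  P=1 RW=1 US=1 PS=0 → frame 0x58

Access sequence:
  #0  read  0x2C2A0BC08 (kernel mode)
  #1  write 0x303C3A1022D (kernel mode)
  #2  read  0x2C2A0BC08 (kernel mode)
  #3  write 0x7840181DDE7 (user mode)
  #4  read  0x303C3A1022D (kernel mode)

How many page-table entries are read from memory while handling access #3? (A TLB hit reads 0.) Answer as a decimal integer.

Per-access translation:
#0 VA=0x2C2A0BC08 (r,kernel):
  L0 @0x3A[0] → 0x3C007  P=1,RW=1,US=1,PS=0
  L1 @0x3C[11] → 0x3E007  P=1,RW=1,US=1,PS=0
  L2 @0x3E[21] → 0x40007  P=1,RW=1,US=1,PS=0
  L3 @0x40[11] → 0x42007  P=1,RW=1,US=1,PS=0
  ✓ 0x42C08  — 4 lookups
#1 VA=0x303C3A1022D (w,kernel):
  L0 @0x3A[6] → 0x45007  P=1,RW=1,US=1,PS=0
  L1 @0x45[15] → 0x46007  P=1,RW=1,US=1,PS=0
  L2 @0x46[29] → 0x48007  P=1,RW=1,US=1,PS=0
  L3 @0x48[16] → 0x4C007  P=1,RW=1,US=1,PS=0
  ✓ 0x4C22D  — 4 lookups
#2 VA=0x2C2A0BC08 (r,kernel):
  TLB hit vpn=0x2C2A0B → PA=0x42C08
#3 VA=0x7840181DDE7 (w,user):
  L0 @0x3A[15] → 0x50007  P=1,RW=1,US=1,PS=0
  L1 @0x50[16] → 0x53007  P=1,RW=1,US=1,PS=0
  L2 @0x53[12] → 0x56007  P=1,RW=1,US=1,PS=0
  L3 @0x56[29] → 0x58007  P=1,RW=1,US=1,PS=0
  ✓ 0x58DE7  — 4 lookups
#4 VA=0x303C3A1022D (r,kernel):
  TLB hit vpn=0x303C3A10 → PA=0x4C22D

Entries read for #3: 4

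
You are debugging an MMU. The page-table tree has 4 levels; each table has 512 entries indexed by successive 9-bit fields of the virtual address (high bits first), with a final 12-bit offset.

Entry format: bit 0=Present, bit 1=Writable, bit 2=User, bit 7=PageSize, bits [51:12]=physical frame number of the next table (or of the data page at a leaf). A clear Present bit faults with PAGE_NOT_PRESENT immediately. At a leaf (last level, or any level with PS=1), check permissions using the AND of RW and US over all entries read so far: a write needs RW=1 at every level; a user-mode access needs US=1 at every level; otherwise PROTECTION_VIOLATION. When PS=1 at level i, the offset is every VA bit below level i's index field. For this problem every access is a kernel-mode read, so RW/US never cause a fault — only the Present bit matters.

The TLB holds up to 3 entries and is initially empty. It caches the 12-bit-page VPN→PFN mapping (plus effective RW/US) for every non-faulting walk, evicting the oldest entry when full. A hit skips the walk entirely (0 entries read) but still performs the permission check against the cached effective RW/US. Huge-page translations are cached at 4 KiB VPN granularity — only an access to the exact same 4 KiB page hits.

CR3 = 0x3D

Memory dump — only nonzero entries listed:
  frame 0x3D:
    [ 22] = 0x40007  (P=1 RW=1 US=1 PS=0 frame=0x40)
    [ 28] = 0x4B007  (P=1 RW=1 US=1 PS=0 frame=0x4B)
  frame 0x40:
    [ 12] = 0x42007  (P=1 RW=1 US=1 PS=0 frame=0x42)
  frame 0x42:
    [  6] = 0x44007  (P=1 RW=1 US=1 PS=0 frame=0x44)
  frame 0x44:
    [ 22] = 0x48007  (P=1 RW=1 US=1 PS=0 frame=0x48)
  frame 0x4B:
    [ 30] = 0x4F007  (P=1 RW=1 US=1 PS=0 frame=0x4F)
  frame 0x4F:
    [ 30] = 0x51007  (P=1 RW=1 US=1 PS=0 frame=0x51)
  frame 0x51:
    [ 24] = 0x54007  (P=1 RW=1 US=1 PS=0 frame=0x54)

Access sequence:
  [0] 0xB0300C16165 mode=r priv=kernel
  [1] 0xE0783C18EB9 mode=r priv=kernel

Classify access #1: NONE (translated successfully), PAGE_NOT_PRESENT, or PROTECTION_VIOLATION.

Trace:
#0 VA=0xB0300C16165 (r,kernel):
  L0 @0x3D[22] → 0x40007  P=1,RW=1,US=1,PS=0
  L1 @0x40[12] → 0x42007  P=1,RW=1,US=1,PS=0
  L2 @0x42[6] → 0x44007  P=1,RW=1,US=1,PS=0
  L3 @0x44[22] → 0x48007  P=1,RW=1,US=1,PS=0
  ✓ 0x48165  — 4 lookups
#1 VA=0xE0783C18EB9 (r,kernel):
  L0 @0x3D[28] → 0x4B007  P=1,RW=1,US=1,PS=0
  L1 @0x4B[30] → 0x4F007  P=1,RW=1,US=1,PS=0
  L2 @0x4F[30] → 0x51007  P=1,RW=1,US=1,PS=0
  L3 @0x51[24] → 0x54007  P=1,RW=1,US=1,PS=0
  ✓ 0x54EB9  — 4 lookups

Access #1 fault: NONE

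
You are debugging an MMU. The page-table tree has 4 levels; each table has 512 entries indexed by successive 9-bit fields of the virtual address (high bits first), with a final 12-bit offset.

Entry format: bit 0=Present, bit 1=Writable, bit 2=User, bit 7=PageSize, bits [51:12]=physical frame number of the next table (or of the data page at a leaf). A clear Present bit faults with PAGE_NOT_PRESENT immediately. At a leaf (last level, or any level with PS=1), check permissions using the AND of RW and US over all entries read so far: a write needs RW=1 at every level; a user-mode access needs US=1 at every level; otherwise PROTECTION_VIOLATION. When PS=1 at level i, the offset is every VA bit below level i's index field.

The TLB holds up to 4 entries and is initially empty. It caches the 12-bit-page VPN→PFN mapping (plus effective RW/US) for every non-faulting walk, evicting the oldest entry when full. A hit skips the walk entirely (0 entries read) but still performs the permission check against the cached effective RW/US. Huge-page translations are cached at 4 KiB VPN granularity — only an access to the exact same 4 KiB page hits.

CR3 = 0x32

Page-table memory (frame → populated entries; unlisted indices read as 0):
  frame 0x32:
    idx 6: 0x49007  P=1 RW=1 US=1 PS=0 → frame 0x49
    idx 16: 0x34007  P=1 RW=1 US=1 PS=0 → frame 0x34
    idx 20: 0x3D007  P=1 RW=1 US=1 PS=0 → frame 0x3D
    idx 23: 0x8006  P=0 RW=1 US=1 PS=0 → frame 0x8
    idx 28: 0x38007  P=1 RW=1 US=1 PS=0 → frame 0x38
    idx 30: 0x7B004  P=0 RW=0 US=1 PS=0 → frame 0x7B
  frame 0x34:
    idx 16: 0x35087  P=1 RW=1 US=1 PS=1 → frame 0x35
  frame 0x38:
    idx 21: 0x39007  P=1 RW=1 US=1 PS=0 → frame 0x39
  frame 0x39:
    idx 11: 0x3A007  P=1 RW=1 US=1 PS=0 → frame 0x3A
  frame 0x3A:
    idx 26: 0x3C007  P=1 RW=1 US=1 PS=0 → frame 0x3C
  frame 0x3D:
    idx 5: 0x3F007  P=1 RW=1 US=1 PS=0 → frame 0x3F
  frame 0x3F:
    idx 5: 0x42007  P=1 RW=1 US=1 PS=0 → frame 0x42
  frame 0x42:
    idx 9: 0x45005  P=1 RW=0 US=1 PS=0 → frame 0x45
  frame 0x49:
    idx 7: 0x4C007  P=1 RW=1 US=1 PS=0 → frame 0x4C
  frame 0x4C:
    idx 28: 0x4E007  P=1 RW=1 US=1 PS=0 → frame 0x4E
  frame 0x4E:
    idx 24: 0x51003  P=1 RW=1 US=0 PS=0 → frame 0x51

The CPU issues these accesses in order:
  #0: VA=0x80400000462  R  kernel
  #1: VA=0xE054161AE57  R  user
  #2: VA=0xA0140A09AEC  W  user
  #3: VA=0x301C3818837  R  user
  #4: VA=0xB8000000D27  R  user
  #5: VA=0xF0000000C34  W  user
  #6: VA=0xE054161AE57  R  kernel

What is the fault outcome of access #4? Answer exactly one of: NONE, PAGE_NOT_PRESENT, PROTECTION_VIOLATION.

Trace:
#0 VA=0x80400000462 (r,kernel):
  L0: frame=0x32 idx=16 entry=0x34007 [P=1 RW=1 US=1 PS=0]
  L1: frame=0x34 idx=16 entry=0x35087 [P=1 RW=1 US=1 PS=1]
  → PA=0x35462 (huge @L1)  (2 entries read)
#1 VA=0xE054161AE57 (r,user):
  L0: frame=0x32 idx=28 entry=0x38007 [P=1 RW=1 US=1 PS=0]
  L1: frame=0x38 idx=21 entry=0x39007 [P=1 RW=1 US=1 PS=0]
  L2: frame=0x39 idx=11 entry=0x3A007 [P=1 RW=1 US=1 PS=0]
  L3: frame=0x3A idx=26 entry=0x3C007 [P=1 RW=1 US=1 PS=0]
  → PA=0x3CE57  (4 entries read)
#2 VA=0xA0140A09AEC (w,user):
  L0: frame=0x32 idx=20 entry=0x3D007 [P=1 RW=1 US=1 PS=0]
  L1: frame=0x3D idx=5 entry=0x3F007 [P=1 RW=1 US=1 PS=0]
  L2: frame=0x3F idx=5 entry=0x42007 [P=1 RW=1 US=1 PS=0]
  L3: frame=0x42 idx=9 entry=0x45005 [P=1 RW=0 US=1 PS=0]
  → PROTECTION_VIOLATION  (4 entries read)
#3 VA=0x301C3818837 (r,user):
  L0: frame=0x32 idx=6 entry=0x49007 [P=1 RW=1 US=1 PS=0]
  L1: frame=0x49 idx=7 entry=0x4C007 [P=1 RW=1 US=1 PS=0]
  L2: frame=0x4C idx=28 entry=0x4E007 [P=1 RW=1 US=1 PS=0]
  L3: frame=0x4E idx=24 entry=0x51003 [P=1 RW=1 US=0 PS=0]
  → PROTECTION_VIOLATION  (4 entries read)
#4 VA=0xB8000000D27 (r,user):
  L0: frame=0x32 idx=23 entry=0x8006 [P=0 RW=1 US=1 PS=0]
  → PAGE_NOT_PRESENT  (1 entries read)
#5 VA=0xF0000000C34 (w,user):
  L0: frame=0x32 idx=30 entry=0x7B004 [P=0 RW=0 US=1 PS=0]
  → PAGE_NOT_PRESENT  (1 entries read)
#6 VA=0xE054161AE57 (r,kernel):
  TLB hit vpn=0xE054161A → PA=0x3CE57

Access #4 fault: PAGE_NOT_PRESENT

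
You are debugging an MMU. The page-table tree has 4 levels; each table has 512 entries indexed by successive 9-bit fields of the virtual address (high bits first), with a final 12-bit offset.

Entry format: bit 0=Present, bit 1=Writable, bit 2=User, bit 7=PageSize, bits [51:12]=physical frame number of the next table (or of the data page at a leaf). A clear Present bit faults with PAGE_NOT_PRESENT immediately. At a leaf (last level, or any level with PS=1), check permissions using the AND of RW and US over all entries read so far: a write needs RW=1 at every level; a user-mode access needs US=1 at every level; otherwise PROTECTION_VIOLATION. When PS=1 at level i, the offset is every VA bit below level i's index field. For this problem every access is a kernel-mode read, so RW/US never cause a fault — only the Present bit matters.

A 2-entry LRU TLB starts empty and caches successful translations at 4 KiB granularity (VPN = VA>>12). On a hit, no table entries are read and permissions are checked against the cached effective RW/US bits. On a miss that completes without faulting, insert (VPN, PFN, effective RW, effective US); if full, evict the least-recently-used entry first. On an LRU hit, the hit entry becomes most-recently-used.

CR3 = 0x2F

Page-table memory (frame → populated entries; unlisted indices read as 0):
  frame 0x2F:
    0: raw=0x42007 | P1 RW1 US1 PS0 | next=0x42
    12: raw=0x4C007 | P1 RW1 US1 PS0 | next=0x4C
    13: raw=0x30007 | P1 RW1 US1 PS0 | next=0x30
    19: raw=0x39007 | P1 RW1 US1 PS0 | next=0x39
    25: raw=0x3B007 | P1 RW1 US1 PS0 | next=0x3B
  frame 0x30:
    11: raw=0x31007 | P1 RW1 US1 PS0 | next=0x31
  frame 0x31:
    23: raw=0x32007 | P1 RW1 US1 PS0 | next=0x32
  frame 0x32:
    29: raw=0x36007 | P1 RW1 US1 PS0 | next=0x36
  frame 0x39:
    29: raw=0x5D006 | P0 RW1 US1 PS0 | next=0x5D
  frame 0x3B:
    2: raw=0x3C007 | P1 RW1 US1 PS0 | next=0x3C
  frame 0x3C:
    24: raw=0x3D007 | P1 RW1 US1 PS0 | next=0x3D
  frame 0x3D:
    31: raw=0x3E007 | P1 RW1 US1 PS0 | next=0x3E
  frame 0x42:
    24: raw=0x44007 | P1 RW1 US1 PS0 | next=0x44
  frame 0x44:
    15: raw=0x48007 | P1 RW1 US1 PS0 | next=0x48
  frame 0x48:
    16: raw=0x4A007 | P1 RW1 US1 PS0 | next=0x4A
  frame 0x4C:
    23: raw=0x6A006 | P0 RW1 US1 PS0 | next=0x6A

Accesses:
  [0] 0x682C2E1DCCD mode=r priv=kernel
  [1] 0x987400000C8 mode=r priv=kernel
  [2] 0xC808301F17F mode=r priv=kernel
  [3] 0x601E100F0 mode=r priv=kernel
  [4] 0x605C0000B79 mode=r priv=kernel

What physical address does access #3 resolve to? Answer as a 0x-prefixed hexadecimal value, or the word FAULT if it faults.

Per-access translation:
#0 VA=0x682C2E1DCCD (r,kernel):
  [0] read 0x2F idx=13: raw=0x30007 flags P=1 W=1 U=1 S=0
  [1] read 0x30 idx=11: raw=0x31007 flags P=1 W=1 U=1 S=0
  [2] read 0x31 idx=23: raw=0x32007 flags P=1 W=1 U=1 S=0
  [3] read 0x32 idx=29: raw=0x36007 flags P=1 W=1 U=1 S=0
  → PA=0x36CCD  (4 entries read)
#1 VA=0x987400000C8 (r,kernel):
  [0] read 0x2F idx=19: raw=0x39007 flags P=1 W=1 U=1 S=0
  [1] read 0x39 idx=29: raw=0x5D006 flags P=0 W=1 U=1 S=0
  ⇒ fault: PAGE_NOT_PRESENT  — 2 lookups
#2 VA=0xC808301F17F (r,kernel):
  [0] read 0x2F idx=25: raw=0x3B007 flags P=1 W=1 U=1 S=0
  [1] read 0x3B idx=2: raw=0x3C007 flags P=1 W=1 U=1 S=0
  [2] read 0x3C idx=24: raw=0x3D007 flags P=1 W=1 U=1 S=0
  [3] read 0x3D idx=31: raw=0x3E007 flags P=1 W=1 U=1 S=0
  → PA=0x3E17F  (4 entries read)
#3 VA=0x601E100F0 (r,kernel):
  [0] read 0x2F idx=0: raw=0x42007 flags P=1 W=1 U=1 S=0
  [1] read 0x42 idx=24: raw=0x44007 flags P=1 W=1 U=1 S=0
  [2] read 0x44 idx=15: raw=0x48007 flags P=1 W=1 U=1 S=0
  [3] read 0x48 idx=16: raw=0x4A007 flags P=1 W=1 U=1 S=0
  → PA=0x4A0F0  (4 entries read)
#4 VA=0x605C0000B79 (r,kernel):
  [0] read 0x2F idx=12: raw=0x4C007 flags P=1 W=1 U=1 S=0
  [1] read 0x4C idx=23: raw=0x6A006 flags P=0 W=1 U=1 S=0
  ⇒ fault: PAGE_NOT_PRESENT  — 2 lookups

Access #3 PA: 0x4A0F0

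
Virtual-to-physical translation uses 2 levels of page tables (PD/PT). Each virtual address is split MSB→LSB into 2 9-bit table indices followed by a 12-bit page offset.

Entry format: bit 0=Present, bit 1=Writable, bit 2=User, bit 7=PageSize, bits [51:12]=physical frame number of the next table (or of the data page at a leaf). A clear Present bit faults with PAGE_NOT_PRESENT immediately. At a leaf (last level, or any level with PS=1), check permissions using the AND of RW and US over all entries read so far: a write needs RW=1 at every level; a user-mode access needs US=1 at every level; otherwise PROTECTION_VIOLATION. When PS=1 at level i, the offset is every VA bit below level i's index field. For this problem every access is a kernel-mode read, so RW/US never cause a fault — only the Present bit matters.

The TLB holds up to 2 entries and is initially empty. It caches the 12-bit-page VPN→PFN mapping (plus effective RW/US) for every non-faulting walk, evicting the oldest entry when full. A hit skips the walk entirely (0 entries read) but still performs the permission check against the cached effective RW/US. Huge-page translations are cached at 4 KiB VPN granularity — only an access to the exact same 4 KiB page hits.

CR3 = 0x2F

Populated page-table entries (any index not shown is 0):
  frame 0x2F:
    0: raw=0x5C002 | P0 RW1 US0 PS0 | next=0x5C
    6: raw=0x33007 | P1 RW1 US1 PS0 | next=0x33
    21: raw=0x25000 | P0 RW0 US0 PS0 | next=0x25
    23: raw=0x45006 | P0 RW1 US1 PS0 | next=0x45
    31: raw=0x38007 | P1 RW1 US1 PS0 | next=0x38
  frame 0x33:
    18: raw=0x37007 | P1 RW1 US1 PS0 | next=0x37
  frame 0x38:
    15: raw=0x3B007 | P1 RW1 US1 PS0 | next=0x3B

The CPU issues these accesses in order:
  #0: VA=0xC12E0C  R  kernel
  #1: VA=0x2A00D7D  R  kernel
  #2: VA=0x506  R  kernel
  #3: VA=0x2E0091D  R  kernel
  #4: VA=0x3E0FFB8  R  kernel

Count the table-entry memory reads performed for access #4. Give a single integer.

Per-access translation:
#0 VA=0xC12E0C (r,kernel):
  L0 @0x2F[6] → 0x33007  P=1,RW=1,US=1,PS=0
  L1 @0x33[18] → 0x37007  P=1,RW=1,US=1,PS=0
  ✓ 0x37E0C  — 2 lookups
#1 VA=0x2A00D7D (r,kernel):
  L0 @0x2F[21] → 0x25000  P=0,RW=0,US=0,PS=0
  ⇒ fault: PAGE_NOT_PRESENT  — 1 lookups
#2 VA=0x506 (r,kernel):
  L0 @0x2F[0] → 0x5C002  P=0,RW=1,US=0,PS=0
  ⇒ fault: PAGE_NOT_PRESENT  — 1 lookups
#3 VA=0x2E0091D (r,kernel):
  L0 @0x2F[23] → 0x45006  P=0,RW=1,US=1,PS=0
  ⇒ fault: PAGE_NOT_PRESENT  — 1 lookups
#4 VA=0x3E0FFB8 (r,kernel):
  L0 @0x2F[31] → 0x38007  P=1,RW=1,US=1,PS=0
  L1 @0x38[15] → 0x3B007  P=1,RW=1,US=1,PS=0
  ✓ 0x3BFB8  — 2 lookups

Entries read for #4: 2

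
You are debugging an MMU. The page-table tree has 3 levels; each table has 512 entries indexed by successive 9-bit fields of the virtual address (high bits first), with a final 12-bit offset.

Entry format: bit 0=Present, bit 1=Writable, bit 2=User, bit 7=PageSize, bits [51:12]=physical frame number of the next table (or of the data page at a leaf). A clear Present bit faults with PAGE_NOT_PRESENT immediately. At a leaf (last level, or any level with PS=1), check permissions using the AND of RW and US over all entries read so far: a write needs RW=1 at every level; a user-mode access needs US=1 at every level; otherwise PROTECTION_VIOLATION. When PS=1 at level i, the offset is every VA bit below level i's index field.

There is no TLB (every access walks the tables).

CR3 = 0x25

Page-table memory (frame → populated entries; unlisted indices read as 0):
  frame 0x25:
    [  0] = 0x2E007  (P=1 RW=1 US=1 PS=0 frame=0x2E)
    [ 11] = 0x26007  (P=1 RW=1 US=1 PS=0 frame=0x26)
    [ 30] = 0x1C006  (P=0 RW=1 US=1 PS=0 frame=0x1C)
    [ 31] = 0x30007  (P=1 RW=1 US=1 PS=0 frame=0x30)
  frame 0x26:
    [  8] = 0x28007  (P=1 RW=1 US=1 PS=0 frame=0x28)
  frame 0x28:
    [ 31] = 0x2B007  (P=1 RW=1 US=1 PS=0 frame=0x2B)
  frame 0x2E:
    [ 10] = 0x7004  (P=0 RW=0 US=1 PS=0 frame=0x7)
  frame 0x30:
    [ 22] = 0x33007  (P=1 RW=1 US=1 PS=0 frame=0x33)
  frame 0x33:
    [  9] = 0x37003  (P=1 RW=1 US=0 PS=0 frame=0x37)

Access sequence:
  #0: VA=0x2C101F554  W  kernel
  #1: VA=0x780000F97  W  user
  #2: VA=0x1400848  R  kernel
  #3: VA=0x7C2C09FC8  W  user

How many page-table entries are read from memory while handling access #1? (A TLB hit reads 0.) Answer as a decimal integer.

Per-access translation:
#0 VA=0x2C101F554 (w,kernel):
  L0: frame=0x25 idx=11 entry=0x26007 [P=1 RW=1 US=1 PS=0]
  L1: frame=0x26 idx=8 entry=0x28007 [P=1 RW=1 US=1 PS=0]
  L2: frame=0x28 idx=31 entry=0x2B007 [P=1 RW=1 US=1 PS=0]
  → PA=0x2B554  (3 entries read)
#1 VA=0x780000F97 (w,user):
  L0: frame=0x25 idx=30 entry=0x1C006 [P=0 RW=1 US=1 PS=0]
  ✗ PAGE_NOT_PRESENT  [1 reads]
#2 VA=0x1400848 (r,kernel):
  L0: frame=0x25 idx=0 entry=0x2E007 [P=1 RW=1 US=1 PS=0]
  L1: frame=0x2E idx=10 entry=0x7004 [P=0 RW=0 US=1 PS=0]
  ✗ PAGE_NOT_PRESENT  [2 reads]
#3 VA=0x7C2C09FC8 (w,user):
  L0: frame=0x25 idx=31 entry=0x30007 [P=1 RW=1 US=1 PS=0]
  L1: frame=0x30 idx=22 entry=0x33007 [P=1 RW=1 US=1 PS=0]
  L2: frame=0x33 idx=9 entry=0x37003 [P=1 RW=1 US=0 PS=0]
  ✗ PROTECTION_VIOLATION  [3 reads]

Entries read for #1: 1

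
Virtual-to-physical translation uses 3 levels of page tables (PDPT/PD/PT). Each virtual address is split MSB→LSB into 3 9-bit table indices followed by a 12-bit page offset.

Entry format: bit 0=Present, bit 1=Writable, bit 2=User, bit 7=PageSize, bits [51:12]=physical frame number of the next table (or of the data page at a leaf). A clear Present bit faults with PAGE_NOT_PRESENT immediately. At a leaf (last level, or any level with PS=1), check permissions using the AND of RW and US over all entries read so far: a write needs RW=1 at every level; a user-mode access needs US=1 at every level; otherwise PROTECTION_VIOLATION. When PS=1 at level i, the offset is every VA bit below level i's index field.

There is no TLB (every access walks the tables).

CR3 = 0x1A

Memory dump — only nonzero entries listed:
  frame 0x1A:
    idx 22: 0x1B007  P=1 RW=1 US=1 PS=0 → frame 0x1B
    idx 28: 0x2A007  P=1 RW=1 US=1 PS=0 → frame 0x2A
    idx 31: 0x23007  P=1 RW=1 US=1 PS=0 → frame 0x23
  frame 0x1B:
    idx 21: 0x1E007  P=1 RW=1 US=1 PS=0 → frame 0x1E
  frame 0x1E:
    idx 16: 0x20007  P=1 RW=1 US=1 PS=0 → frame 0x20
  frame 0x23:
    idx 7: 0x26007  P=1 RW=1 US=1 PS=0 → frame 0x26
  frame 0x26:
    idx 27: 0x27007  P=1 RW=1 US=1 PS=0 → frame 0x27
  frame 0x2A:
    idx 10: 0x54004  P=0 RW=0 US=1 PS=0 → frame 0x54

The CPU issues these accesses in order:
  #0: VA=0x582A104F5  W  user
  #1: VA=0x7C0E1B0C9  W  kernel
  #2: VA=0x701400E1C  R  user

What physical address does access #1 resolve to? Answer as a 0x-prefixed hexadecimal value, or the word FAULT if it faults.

Walk each access:
#0 VA=0x582A104F5 (w,user):
  [0] read 0x1A idx=22: raw=0x1B007 flags P=1 W=1 U=1 S=0
  [1] read 0x1B idx=21: raw=0x1E007 flags P=1 W=1 U=1 S=0
  [2] read 0x1E idx=16: raw=0x20007 flags P=1 W=1 U=1 S=0
  ✓ 0x204F5  — 3 lookups
#1 VA=0x7C0E1B0C9 (w,kernel):
  [0] read 0x1A idx=31: raw=0x23007 flags P=1 W=1 U=1 S=0
  [1] read 0x23 idx=7: raw=0x26007 flags P=1 W=1 U=1 S=0
  [2] read 0x26 idx=27: raw=0x27007 flags P=1 W=1 U=1 S=0
  ✓ 0x270C9  — 3 lookups
#2 VA=0x701400E1C (r,user):
  [0] read 0x1A idx=28: raw=0x2A007 flags P=1 W=1 U=1 S=0
  [1] read 0x2A idx=10: raw=0x54004 flags P=0 W=0 U=1 S=0
  ⇒ fault: PAGE_NOT_PRESENT  — 2 lookups

Access #1 PA: 0x270C9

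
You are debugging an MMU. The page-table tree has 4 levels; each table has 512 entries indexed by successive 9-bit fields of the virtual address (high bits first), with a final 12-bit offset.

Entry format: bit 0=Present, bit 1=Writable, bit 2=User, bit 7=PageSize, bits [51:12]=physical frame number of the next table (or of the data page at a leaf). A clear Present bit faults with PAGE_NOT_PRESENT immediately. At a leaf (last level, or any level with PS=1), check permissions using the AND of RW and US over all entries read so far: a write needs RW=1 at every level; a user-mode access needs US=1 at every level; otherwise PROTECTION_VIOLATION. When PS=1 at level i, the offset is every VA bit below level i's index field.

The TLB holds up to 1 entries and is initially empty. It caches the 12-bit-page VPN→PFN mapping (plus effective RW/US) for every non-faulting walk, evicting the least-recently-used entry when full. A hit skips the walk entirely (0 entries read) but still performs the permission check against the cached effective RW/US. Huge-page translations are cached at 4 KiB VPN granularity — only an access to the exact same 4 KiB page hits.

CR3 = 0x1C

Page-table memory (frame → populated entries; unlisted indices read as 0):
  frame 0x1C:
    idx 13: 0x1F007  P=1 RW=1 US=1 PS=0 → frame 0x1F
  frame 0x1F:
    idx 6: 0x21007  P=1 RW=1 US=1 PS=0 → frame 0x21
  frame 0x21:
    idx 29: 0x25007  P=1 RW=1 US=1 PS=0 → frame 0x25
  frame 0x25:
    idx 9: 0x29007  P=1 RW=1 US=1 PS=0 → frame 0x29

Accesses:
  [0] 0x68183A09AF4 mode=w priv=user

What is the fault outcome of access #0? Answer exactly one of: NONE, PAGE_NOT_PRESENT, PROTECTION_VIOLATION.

Per-access translation:
#0 VA=0x68183A09AF4 (w,user):
  L0: frame=0x1C idx=13 entry=0x1F007 [P=1 RW=1 US=1 PS=0]
  L1: frame=0x1F idx=6 entry=0x21007 [P=1 RW=1 US=1 PS=0]
  L2: frame=0x21 idx=29 entry=0x25007 [P=1 RW=1 US=1 PS=0]
  L3: frame=0x25 idx=9 entry=0x29007 [P=1 RW=1 US=1 PS=0]
  → PA=0x29AF4  (4 entries read)

Access #0 fault: NONE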